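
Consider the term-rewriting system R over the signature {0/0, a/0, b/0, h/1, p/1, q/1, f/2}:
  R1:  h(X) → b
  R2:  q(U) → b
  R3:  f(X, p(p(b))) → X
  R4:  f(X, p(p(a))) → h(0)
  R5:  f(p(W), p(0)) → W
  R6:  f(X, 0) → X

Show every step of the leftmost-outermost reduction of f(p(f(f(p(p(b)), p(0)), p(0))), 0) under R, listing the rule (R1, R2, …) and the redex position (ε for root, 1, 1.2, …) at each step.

1. f(p(f(f(p(p(b)), p(0)), p(0))), 0)  →  p(f(f(p(p(b)), p(0)), p(0)))   [R6 at ε]
2. p(f(f(p(p(b)), p(0)), p(0)))  →  p(f(p(b), p(0)))   [R5 at 1.1]
3. p(f(p(b), p(0)))  →  p(b)   [R5 at 1]

p(b)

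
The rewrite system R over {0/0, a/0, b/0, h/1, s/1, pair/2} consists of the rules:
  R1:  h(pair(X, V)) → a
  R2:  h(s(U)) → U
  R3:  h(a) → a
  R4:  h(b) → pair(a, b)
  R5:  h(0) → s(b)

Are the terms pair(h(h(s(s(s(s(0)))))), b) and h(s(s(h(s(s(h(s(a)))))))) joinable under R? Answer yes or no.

Reduce t₁ = pair(h(h(s(s(s(s(0)))))), b):
1. pair(h(h(s(s(s(s(0)))))), b)  →  pair(h(s(s(s(0)))), b)   [R2 at 1.1]
2. pair(h(s(s(s(0)))), b)  →  pair(s(s(0)), b)   [R2 at 1]

Reduce t₂ = h(s(s(h(s(s(h(s(a)))))))):
1. h(s(s(h(s(s(h(s(a))))))))  →  s(h(s(s(h(s(a))))))   [R2 at ε]
2. s(h(s(s(h(s(a))))))  →  s(s(h(s(a))))   [R2 at 1]
3. s(s(h(s(a))))  →  s(s(a))   [R2 at 1.1]

no — NF(t₁) = pair(s(s(0)), b), NF(t₂) = s(s(a))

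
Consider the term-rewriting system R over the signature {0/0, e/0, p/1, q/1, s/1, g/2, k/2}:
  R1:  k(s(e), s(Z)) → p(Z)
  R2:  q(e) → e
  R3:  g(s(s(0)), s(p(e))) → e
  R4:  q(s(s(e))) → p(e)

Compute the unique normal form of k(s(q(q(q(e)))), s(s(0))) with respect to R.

1. k(s(q(q(q(e)))), s(s(0)))  →  k(s(q(q(e))), s(s(0)))   [R2 at 1.1.1.1]
2. k(s(q(q(e))), s(s(0)))  →  k(s(q(e)), s(s(0)))   [R2 at 1.1.1]
3. k(s(q(e)), s(s(0)))  →  k(s(e), s(s(0)))   [R2 at 1.1]
4. k(s(e), s(s(0)))  →  p(s(0))   [R1 at ε]

p(s(0))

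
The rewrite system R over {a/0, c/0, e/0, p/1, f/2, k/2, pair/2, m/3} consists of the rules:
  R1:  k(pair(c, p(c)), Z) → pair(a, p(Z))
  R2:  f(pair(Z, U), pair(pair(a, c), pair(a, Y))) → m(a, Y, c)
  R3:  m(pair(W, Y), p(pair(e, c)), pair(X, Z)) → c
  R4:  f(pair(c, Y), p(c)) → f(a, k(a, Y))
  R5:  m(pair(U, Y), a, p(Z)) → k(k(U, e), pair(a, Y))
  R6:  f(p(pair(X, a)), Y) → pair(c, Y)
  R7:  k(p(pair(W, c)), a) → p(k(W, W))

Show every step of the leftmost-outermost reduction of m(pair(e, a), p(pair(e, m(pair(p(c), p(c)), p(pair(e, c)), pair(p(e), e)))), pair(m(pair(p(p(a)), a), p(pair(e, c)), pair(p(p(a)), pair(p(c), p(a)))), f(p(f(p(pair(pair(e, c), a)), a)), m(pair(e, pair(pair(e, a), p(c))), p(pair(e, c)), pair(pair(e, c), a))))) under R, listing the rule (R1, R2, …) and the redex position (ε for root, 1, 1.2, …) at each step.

c

1. m(pair(e, a), p(pair(e, m(pair(p(c), p(c)), p(pair(e, c)), pair(p(e), e)))), pair(m(pair(p(p(a)), a), p(pair(e, c)), pair(p(p(a)), pair(p(c), p(a)))), f(p(f(p(pair(pair(e, c), a)), a)), m(pair(e, pair(pair(e, a), p(c))), p(pair(e, c)), pair(pair(e, c), a)))))  →  m(pair(e, a), p(pair(e, c)), pair(m(pair(p(p(a)), a), p(pair(e, c)), pair(p(p(a)), pair(p(c), p(a)))), f(p(f(p(pair(pair(e, c), a)), a)), m(pair(e, pair(pair(e, a), p(c))), p(pair(e, c)), pair(pair(e, c), a)))))   [R3 at 2.1.2]
2. m(pair(e, a), p(pair(e, c)), pair(m(pair(p(p(a)), a), p(pair(e, c)), pair(p(p(a)), pair(p(c), p(a)))), f(p(f(p(pair(pair(e, c), a)), a)), m(pair(e, pair(pair(e, a), p(c))), p(pair(e, c)), pair(pair(e, c), a)))))  →  c   [R3 at ε]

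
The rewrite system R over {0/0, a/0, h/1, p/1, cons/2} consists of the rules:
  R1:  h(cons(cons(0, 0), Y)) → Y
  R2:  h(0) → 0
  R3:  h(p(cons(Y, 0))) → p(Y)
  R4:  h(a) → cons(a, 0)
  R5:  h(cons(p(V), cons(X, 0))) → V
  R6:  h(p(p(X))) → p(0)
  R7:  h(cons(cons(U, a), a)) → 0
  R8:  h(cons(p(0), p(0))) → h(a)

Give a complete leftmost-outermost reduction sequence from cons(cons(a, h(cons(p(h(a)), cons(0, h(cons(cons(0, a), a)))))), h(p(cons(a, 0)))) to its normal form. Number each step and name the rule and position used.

1. cons(cons(a, h(cons(p(h(a)), cons(0, h(cons(cons(0, a), a)))))), h(p(cons(a, 0))))  →  cons(cons(a, h(cons(p(cons(a, 0)), cons(0, h(cons(cons(0, a), a)))))), h(p(cons(a, 0))))   [R4 at 1.2.1.1.1]
2. cons(cons(a, h(cons(p(cons(a, 0)), cons(0, h(cons(cons(0, a), a)))))), h(p(cons(a, 0))))  →  cons(cons(a, h(cons(p(cons(a, 0)), cons(0, 0)))), h(p(cons(a, 0))))   [R7 at 1.2.1.2.2]
3. cons(cons(a, h(cons(p(cons(a, 0)), cons(0, 0)))), h(p(cons(a, 0))))  →  cons(cons(a, cons(a, 0)), h(p(cons(a, 0))))   [R5 at 1.2]
4. cons(cons(a, cons(a, 0)), h(p(cons(a, 0))))  →  cons(cons(a, cons(a, 0)), p(a))   [R3 at 2]

cons(cons(a, cons(a, 0)), p(a))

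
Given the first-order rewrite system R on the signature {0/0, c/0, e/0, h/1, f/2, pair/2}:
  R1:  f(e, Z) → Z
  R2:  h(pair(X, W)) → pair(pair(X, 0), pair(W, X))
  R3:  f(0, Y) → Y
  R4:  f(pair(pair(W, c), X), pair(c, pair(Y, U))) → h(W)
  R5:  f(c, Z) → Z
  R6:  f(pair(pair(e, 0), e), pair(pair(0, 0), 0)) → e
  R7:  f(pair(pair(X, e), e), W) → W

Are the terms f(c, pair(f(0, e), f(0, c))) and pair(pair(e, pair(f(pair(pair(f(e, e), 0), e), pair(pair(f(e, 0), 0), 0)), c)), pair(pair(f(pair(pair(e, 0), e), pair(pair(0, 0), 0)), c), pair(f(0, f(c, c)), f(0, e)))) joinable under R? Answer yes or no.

Reduce t₁ = f(c, pair(f(0, e), f(0, c))):
1. f(c, pair(f(0, e), f(0, c)))  →  pair(f(0, e), f(0, c))   [R5 at ε]
2. pair(f(0, e), f(0, c))  →  pair(e, f(0, c))   [R3 at 1]
3. pair(e, f(0, c))  →  pair(e, c)   [R3 at 2]

Reduce t₂ = pair(pair(e, pair(f(pair(pair(f(e, e), 0), e), pair(pair(f(e, 0), 0), 0)), c)), pair(pair(f(pair(pair(e, 0), e), pair(pair(0, 0), 0)), c), pair(f(0, f(c, c)), f(0, e)))):
1. pair(pair(e, pair(f(pair(pair(f(e, e), 0), e), pair(pair(f(e, 0), 0), 0)), c)), pair(pair(f(pair(pair(e, 0), e), pair(pair(0, 0), 0)), c), pair(f(0, f(c, c)), f(0, e))))  →  pair(pair(e, pair(f(pair(pair(e, 0), e), pair(pair(f(e, 0), 0), 0)), c)), pair(pair(f(pair(pair(e, 0), e), pair(pair(0, 0), 0)), c), pair(f(0, f(c, c)), f(0, e))))   [R1 at 1.2.1.1.1.1]
2. pair(pair(e, pair(f(pair(pair(e, 0), e), pair(pair(f(e, 0), 0), 0)), c)), pair(pair(f(pair(pair(e, 0), e), pair(pair(0, 0), 0)), c), pair(f(0, f(c, c)), f(0, e))))  →  pair(pair(e, pair(f(pair(pair(e, 0), e), pair(pair(0, 0), 0)), c)), pair(pair(f(pair(pair(e, 0), e), pair(pair(0, 0), 0)), c), pair(f(0, f(c, c)), f(0, e))))   [R1 at 1.2.1.2.1.1]
3. pair(pair(e, pair(f(pair(pair(e, 0), e), pair(pair(0, 0), 0)), c)), pair(pair(f(pair(pair(e, 0), e), pair(pair(0, 0), 0)), c), pair(f(0, f(c, c)), f(0, e))))  →  pair(pair(e, pair(e, c)), pair(pair(f(pair(pair(e, 0), e), pair(pair(0, 0), 0)), c), pair(f(0, f(c, c)), f(0, e))))   [R6 at 1.2.1]
4. pair(pair(e, pair(e, c)), pair(pair(f(pair(pair(e, 0), e), pair(pair(0, 0), 0)), c), pair(f(0, f(c, c)), f(0, e))))  →  pair(pair(e, pair(e, c)), pair(pair(e, c), pair(f(0, f(c, c)), f(0, e))))   [R6 at 2.1.1]
5. pair(pair(e, pair(e, c)), pair(pair(e, c), pair(f(0, f(c, c)), f(0, e))))  →  pair(pair(e, pair(e, c)), pair(pair(e, c), pair(f(c, c), f(0, e))))   [R3 at 2.2.1]
6. pair(pair(e, pair(e, c)), pair(pair(e, c), pair(f(c, c), f(0, e))))  →  pair(pair(e, pair(e, c)), pair(pair(e, c), pair(c, f(0, e))))   [R5 at 2.2.1]
7. pair(pair(e, pair(e, c)), pair(pair(e, c), pair(c, f(0, e))))  →  pair(pair(e, pair(e, c)), pair(pair(e, c), pair(c, e)))   [R3 at 2.2.2]

no — NF(t₁) = pair(e, c), NF(t₂) = pair(pair(e, pair(e, c)), pair(pair(e, c), pair(c, e)))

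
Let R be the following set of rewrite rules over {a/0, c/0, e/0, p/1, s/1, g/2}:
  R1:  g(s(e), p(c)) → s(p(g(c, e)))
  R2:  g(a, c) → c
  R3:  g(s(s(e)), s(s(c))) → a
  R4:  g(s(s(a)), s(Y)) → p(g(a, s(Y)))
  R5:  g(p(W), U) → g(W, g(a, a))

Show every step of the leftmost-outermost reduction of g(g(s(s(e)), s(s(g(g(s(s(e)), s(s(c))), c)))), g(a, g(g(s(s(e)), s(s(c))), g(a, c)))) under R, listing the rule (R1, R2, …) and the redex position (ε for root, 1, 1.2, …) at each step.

1. g(g(s(s(e)), s(s(g(g(s(s(e)), s(s(c))), c)))), g(a, g(g(s(s(e)), s(s(c))), g(a, c))))  →  g(g(s(s(e)), s(s(g(a, c)))), g(a, g(g(s(s(e)), s(s(c))), g(a, c))))   [R3 at 1.2.1.1.1]
2. g(g(s(s(e)), s(s(g(a, c)))), g(a, g(g(s(s(e)), s(s(c))), g(a, c))))  →  g(g(s(s(e)), s(s(c))), g(a, g(g(s(s(e)), s(s(c))), g(a, c))))   [R2 at 1.2.1.1]
3. g(g(s(s(e)), s(s(c))), g(a, g(g(s(s(e)), s(s(c))), g(a, c))))  →  g(a, g(a, g(g(s(s(e)), s(s(c))), g(a, c))))   [R3 at 1]
4. g(a, g(a, g(g(s(s(e)), s(s(c))), g(a, c))))  →  g(a, g(a, g(a, g(a, c))))   [R3 at 2.2.1]
5. g(a, g(a, g(a, g(a, c))))  →  g(a, g(a, g(a, c)))   [R2 at 2.2.2]
6. g(a, g(a, g(a, c)))  →  g(a, g(a, c))   [R2 at 2.2]
7. g(a, g(a, c))  →  g(a, c)   [R2 at 2]
8. g(a, c)  →  c   [R2 at ε]

c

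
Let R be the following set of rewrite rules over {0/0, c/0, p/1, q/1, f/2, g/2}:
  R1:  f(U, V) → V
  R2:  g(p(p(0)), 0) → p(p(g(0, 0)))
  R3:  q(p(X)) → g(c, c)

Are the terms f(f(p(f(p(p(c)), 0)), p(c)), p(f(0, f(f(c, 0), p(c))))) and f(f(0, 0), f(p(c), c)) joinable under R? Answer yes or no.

Reduce t₁ = f(f(p(f(p(p(c)), 0)), p(c)), p(f(0, f(f(c, 0), p(c))))):
1. f(f(p(f(p(p(c)), 0)), p(c)), p(f(0, f(f(c, 0), p(c)))))  →  p(f(0, f(f(c, 0), p(c))))   [R1 at ε]
2. p(f(0, f(f(c, 0), p(c))))  →  p(f(f(c, 0), p(c)))   [R1 at 1]
3. p(f(f(c, 0), p(c)))  →  p(p(c))   [R1 at 1]

Reduce t₂ = f(f(0, 0), f(p(c), c)):
1. f(f(0, 0), f(p(c), c))  →  f(p(c), c)   [R1 at ε]
2. f(p(c), c)  →  c   [R1 at ε]

no — NF(t₁) = p(p(c)), NF(t₂) = c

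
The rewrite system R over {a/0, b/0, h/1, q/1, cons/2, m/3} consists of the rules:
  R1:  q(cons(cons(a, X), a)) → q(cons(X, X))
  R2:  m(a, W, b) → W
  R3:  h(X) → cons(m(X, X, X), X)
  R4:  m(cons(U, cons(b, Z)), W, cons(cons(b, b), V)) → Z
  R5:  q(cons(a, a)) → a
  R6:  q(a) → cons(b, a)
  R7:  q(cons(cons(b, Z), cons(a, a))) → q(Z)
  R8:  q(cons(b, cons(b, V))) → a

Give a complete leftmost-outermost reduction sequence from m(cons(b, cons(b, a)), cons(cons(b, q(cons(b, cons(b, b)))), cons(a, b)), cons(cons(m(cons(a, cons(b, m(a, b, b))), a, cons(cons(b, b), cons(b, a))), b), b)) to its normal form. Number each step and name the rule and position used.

1. m(cons(b, cons(b, a)), cons(cons(b, q(cons(b, cons(b, b)))), cons(a, b)), cons(cons(m(cons(a, cons(b, m(a, b, b))), a, cons(cons(b, b), cons(b, a))), b), b))  →  m(cons(b, cons(b, a)), cons(cons(b, a), cons(a, b)), cons(cons(m(cons(a, cons(b, m(a, b, b))), a, cons(cons(b, b), cons(b, a))), b), b))   [R8 at 2.1.2]
2. m(cons(b, cons(b, a)), cons(cons(b, a), cons(a, b)), cons(cons(m(cons(a, cons(b, m(a, b, b))), a, cons(cons(b, b), cons(b, a))), b), b))  →  m(cons(b, cons(b, a)), cons(cons(b, a), cons(a, b)), cons(cons(m(a, b, b), b), b))   [R4 at 3.1.1]
3. m(cons(b, cons(b, a)), cons(cons(b, a), cons(a, b)), cons(cons(m(a, b, b), b), b))  →  m(cons(b, cons(b, a)), cons(cons(b, a), cons(a, b)), cons(cons(b, b), b))   [R2 at 3.1.1]
4. m(cons(b, cons(b, a)), cons(cons(b, a), cons(a, b)), cons(cons(b, b), b))  →  a   [R4 at ε]

a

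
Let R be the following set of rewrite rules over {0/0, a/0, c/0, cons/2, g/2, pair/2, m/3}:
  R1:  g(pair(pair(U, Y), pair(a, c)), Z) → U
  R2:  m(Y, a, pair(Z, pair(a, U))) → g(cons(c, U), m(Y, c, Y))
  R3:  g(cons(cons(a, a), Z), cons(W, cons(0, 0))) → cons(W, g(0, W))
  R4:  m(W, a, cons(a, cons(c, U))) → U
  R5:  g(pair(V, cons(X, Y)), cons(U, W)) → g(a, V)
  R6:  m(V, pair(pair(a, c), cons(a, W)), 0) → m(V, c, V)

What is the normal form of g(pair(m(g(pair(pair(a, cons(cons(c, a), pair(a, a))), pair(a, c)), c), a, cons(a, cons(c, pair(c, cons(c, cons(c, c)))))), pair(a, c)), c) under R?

c

1. g(pair(m(g(pair(pair(a, cons(cons(c, a), pair(a, a))), pair(a, c)), c), a, cons(a, cons(c, pair(c, cons(c, cons(c, c)))))), pair(a, c)), c)  →  g(pair(pair(c, cons(c, cons(c, c))), pair(a, c)), c)   [R4 at 1.1]
2. g(pair(pair(c, cons(c, cons(c, c))), pair(a, c)), c)  →  c   [R1 at ε]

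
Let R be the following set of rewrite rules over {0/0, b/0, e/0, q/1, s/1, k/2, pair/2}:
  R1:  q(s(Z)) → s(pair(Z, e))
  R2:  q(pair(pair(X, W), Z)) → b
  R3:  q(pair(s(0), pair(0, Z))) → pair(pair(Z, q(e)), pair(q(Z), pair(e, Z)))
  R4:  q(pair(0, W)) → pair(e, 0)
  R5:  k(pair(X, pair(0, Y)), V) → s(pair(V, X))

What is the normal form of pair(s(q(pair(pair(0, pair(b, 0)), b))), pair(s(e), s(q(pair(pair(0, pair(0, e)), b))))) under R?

1. pair(s(q(pair(pair(0, pair(b, 0)), b))), pair(s(e), s(q(pair(pair(0, pair(0, e)), b)))))  →  pair(s(b), pair(s(e), s(q(pair(pair(0, pair(0, e)), b)))))   [R2 at 1.1]
2. pair(s(b), pair(s(e), s(q(pair(pair(0, pair(0, e)), b)))))  →  pair(s(b), pair(s(e), s(b)))   [R2 at 2.2.1]

pair(s(b), pair(s(e), s(b)))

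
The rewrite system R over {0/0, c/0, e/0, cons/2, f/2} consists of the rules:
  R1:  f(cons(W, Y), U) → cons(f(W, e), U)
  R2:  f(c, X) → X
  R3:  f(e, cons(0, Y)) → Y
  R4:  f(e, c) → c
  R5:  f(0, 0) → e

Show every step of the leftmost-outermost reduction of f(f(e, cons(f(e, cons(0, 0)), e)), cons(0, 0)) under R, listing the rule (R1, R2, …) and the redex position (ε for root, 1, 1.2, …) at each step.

0

1. f(f(e, cons(f(e, cons(0, 0)), e)), cons(0, 0))  →  f(f(e, cons(0, e)), cons(0, 0))   [R3 at 1.2.1]
2. f(f(e, cons(0, e)), cons(0, 0))  →  f(e, cons(0, 0))   [R3 at 1]
3. f(e, cons(0, 0))  →  0   [R3 at ε]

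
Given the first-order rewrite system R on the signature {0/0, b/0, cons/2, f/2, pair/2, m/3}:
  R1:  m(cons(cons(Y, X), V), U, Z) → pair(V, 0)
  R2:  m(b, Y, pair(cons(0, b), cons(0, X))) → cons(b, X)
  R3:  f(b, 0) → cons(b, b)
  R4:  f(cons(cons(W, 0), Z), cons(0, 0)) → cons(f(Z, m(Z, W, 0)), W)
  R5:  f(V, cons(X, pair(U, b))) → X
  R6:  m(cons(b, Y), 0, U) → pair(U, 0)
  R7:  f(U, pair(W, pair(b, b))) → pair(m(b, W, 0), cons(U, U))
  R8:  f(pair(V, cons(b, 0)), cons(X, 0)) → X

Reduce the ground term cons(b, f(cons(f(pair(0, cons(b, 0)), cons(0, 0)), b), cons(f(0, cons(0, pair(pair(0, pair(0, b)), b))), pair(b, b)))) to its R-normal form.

1. cons(b, f(cons(f(pair(0, cons(b, 0)), cons(0, 0)), b), cons(f(0, cons(0, pair(pair(0, pair(0, b)), b))), pair(b, b))))  →  cons(b, f(0, cons(0, pair(pair(0, pair(0, b)), b))))   [R5 at 2]
2. cons(b, f(0, cons(0, pair(pair(0, pair(0, b)), b))))  →  cons(b, 0)   [R5 at 2]

cons(b, 0)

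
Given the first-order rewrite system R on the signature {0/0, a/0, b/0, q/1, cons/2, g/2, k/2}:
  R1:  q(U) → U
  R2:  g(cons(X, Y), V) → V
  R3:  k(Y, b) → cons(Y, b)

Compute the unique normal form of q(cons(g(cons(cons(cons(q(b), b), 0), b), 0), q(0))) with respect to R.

cons(0, 0)

1. q(cons(g(cons(cons(cons(q(b), b), 0), b), 0), q(0)))  →  cons(g(cons(cons(cons(q(b), b), 0), b), 0), q(0))   [R1 at ε]
2. cons(g(cons(cons(cons(q(b), b), 0), b), 0), q(0))  →  cons(0, q(0))   [R2 at 1]
3. cons(0, q(0))  →  cons(0, 0)   [R1 at 2]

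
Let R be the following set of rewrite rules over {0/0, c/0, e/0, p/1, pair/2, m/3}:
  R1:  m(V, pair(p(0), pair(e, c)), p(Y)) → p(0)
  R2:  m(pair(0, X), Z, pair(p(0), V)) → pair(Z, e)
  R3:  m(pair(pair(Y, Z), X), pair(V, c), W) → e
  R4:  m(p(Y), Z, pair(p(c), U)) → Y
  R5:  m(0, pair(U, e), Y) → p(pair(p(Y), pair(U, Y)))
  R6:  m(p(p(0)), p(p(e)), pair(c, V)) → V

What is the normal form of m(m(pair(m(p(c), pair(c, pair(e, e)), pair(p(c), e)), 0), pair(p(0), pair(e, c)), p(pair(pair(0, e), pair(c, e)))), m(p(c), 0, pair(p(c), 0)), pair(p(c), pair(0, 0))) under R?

1. m(m(pair(m(p(c), pair(c, pair(e, e)), pair(p(c), e)), 0), pair(p(0), pair(e, c)), p(pair(pair(0, e), pair(c, e)))), m(p(c), 0, pair(p(c), 0)), pair(p(c), pair(0, 0)))  →  m(p(0), m(p(c), 0, pair(p(c), 0)), pair(p(c), pair(0, 0)))   [R1 at 1]
2. m(p(0), m(p(c), 0, pair(p(c), 0)), pair(p(c), pair(0, 0)))  →  0   [R4 at ε]

0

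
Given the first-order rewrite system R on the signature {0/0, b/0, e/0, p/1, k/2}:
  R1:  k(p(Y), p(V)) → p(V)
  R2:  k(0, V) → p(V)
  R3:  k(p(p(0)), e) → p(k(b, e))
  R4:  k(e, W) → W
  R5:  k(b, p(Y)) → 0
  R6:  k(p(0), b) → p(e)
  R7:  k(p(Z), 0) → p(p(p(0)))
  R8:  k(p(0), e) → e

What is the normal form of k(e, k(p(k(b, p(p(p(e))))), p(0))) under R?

1. k(e, k(p(k(b, p(p(p(e))))), p(0)))  →  k(p(k(b, p(p(p(e))))), p(0))   [R4 at ε]
2. k(p(k(b, p(p(p(e))))), p(0))  →  p(0)   [R1 at ε]

p(0)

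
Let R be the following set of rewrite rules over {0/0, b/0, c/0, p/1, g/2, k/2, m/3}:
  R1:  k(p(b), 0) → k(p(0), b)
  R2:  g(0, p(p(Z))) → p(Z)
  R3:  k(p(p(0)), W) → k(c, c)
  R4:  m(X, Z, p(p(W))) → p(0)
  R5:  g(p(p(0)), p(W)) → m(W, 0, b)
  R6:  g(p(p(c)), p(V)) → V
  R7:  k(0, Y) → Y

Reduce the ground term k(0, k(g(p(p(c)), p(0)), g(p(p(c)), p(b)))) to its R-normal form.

b

1. k(0, k(g(p(p(c)), p(0)), g(p(p(c)), p(b))))  →  k(g(p(p(c)), p(0)), g(p(p(c)), p(b)))   [R7 at ε]
2. k(g(p(p(c)), p(0)), g(p(p(c)), p(b)))  →  k(0, g(p(p(c)), p(b)))   [R6 at 1]
3. k(0, g(p(p(c)), p(b)))  →  g(p(p(c)), p(b))   [R7 at ε]
4. g(p(p(c)), p(b))  →  b   [R6 at ε]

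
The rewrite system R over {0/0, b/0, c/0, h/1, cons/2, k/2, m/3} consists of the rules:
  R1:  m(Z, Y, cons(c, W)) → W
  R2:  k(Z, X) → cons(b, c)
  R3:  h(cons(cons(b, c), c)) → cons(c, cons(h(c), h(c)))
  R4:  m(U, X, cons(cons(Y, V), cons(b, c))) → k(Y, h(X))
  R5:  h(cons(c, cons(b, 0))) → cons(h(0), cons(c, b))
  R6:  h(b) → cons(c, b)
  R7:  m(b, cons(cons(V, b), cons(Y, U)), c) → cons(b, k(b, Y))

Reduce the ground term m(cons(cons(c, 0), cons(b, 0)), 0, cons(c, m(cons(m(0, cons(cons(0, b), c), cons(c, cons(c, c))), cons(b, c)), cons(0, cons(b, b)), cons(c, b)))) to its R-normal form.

b

1. m(cons(cons(c, 0), cons(b, 0)), 0, cons(c, m(cons(m(0, cons(cons(0, b), c), cons(c, cons(c, c))), cons(b, c)), cons(0, cons(b, b)), cons(c, b))))  →  m(cons(m(0, cons(cons(0, b), c), cons(c, cons(c, c))), cons(b, c)), cons(0, cons(b, b)), cons(c, b))   [R1 at ε]
2. m(cons(m(0, cons(cons(0, b), c), cons(c, cons(c, c))), cons(b, c)), cons(0, cons(b, b)), cons(c, b))  →  b   [R1 at ε]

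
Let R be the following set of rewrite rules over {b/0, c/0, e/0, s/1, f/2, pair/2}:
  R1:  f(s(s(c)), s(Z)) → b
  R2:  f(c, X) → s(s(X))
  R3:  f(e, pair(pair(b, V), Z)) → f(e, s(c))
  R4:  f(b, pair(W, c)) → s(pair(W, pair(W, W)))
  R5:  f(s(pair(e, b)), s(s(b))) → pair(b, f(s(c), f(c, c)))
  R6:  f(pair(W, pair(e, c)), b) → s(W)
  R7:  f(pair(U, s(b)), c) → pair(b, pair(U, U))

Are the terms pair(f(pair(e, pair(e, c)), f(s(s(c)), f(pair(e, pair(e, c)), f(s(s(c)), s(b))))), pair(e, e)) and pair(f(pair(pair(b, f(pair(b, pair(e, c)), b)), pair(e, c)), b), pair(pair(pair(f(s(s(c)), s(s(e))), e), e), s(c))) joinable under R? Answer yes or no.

no — NF(t₁) = pair(s(e), pair(e, e)), NF(t₂) = pair(s(pair(b, s(b))), pair(pair(pair(b, e), e), s(c)))

Reduce t₁ = pair(f(pair(e, pair(e, c)), f(s(s(c)), f(pair(e, pair(e, c)), f(s(s(c)), s(b))))), pair(e, e)):
1. pair(f(pair(e, pair(e, c)), f(s(s(c)), f(pair(e, pair(e, c)), f(s(s(c)), s(b))))), pair(e, e))  →  pair(f(pair(e, pair(e, c)), f(s(s(c)), f(pair(e, pair(e, c)), b))), pair(e, e))   [R1 at 1.2.2.2]
2. pair(f(pair(e, pair(e, c)), f(s(s(c)), f(pair(e, pair(e, c)), b))), pair(e, e))  →  pair(f(pair(e, pair(e, c)), f(s(s(c)), s(e))), pair(e, e))   [R6 at 1.2.2]
3. pair(f(pair(e, pair(e, c)), f(s(s(c)), s(e))), pair(e, e))  →  pair(f(pair(e, pair(e, c)), b), pair(e, e))   [R1 at 1.2]
4. pair(f(pair(e, pair(e, c)), b), pair(e, e))  →  pair(s(e), pair(e, e))   [R6 at 1]

Reduce t₂ = pair(f(pair(pair(b, f(pair(b, pair(e, c)), b)), pair(e, c)), b), pair(pair(pair(f(s(s(c)), s(s(e))), e), e), s(c))):
1. pair(f(pair(pair(b, f(pair(b, pair(e, c)), b)), pair(e, c)), b), pair(pair(pair(f(s(s(c)), s(s(e))), e), e), s(c)))  →  pair(s(pair(b, f(pair(b, pair(e, c)), b))), pair(pair(pair(f(s(s(c)), s(s(e))), e), e), s(c)))   [R6 at 1]
2. pair(s(pair(b, f(pair(b, pair(e, c)), b))), pair(pair(pair(f(s(s(c)), s(s(e))), e), e), s(c)))  →  pair(s(pair(b, s(b))), pair(pair(pair(f(s(s(c)), s(s(e))), e), e), s(c)))   [R6 at 1.1.2]
3. pair(s(pair(b, s(b))), pair(pair(pair(f(s(s(c)), s(s(e))), e), e), s(c)))  →  pair(s(pair(b, s(b))), pair(pair(pair(b, e), e), s(c)))   [R1 at 2.1.1.1]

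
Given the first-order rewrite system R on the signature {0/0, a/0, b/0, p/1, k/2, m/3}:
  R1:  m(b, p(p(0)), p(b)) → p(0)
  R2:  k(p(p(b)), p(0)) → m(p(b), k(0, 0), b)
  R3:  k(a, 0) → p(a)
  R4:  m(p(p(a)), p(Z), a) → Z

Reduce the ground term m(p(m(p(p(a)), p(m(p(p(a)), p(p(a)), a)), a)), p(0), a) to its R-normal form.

0

1. m(p(m(p(p(a)), p(m(p(p(a)), p(p(a)), a)), a)), p(0), a)  →  m(p(m(p(p(a)), p(p(a)), a)), p(0), a)   [R4 at 1.1]
2. m(p(m(p(p(a)), p(p(a)), a)), p(0), a)  →  m(p(p(a)), p(0), a)   [R4 at 1.1]
3. m(p(p(a)), p(0), a)  →  0   [R4 at ε]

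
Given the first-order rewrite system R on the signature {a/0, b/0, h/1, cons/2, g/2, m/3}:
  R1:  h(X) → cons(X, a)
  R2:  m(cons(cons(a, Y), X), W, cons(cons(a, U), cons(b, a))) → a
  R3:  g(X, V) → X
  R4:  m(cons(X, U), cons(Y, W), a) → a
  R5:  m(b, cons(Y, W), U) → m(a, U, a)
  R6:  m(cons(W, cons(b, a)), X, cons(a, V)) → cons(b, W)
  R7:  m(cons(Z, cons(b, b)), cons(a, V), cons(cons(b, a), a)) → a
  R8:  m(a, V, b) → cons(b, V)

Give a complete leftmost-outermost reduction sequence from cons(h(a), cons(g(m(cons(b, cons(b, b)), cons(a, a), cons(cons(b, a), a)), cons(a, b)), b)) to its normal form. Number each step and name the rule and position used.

cons(cons(a, a), cons(a, b))

1. cons(h(a), cons(g(m(cons(b, cons(b, b)), cons(a, a), cons(cons(b, a), a)), cons(a, b)), b))  →  cons(cons(a, a), cons(g(m(cons(b, cons(b, b)), cons(a, a), cons(cons(b, a), a)), cons(a, b)), b))   [R1 at 1]
2. cons(cons(a, a), cons(g(m(cons(b, cons(b, b)), cons(a, a), cons(cons(b, a), a)), cons(a, b)), b))  →  cons(cons(a, a), cons(m(cons(b, cons(b, b)), cons(a, a), cons(cons(b, a), a)), b))   [R3 at 2.1]
3. cons(cons(a, a), cons(m(cons(b, cons(b, b)), cons(a, a), cons(cons(b, a), a)), b))  →  cons(cons(a, a), cons(a, b))   [R7 at 2.1]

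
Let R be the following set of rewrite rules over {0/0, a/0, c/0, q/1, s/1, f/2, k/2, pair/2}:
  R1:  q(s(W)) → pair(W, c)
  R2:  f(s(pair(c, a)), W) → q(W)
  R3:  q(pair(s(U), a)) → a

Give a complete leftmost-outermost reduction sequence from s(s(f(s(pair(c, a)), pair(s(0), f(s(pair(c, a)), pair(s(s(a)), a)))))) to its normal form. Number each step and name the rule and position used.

s(s(a))

1. s(s(f(s(pair(c, a)), pair(s(0), f(s(pair(c, a)), pair(s(s(a)), a))))))  →  s(s(q(pair(s(0), f(s(pair(c, a)), pair(s(s(a)), a))))))   [R2 at 1.1]
2. s(s(q(pair(s(0), f(s(pair(c, a)), pair(s(s(a)), a))))))  →  s(s(q(pair(s(0), q(pair(s(s(a)), a))))))   [R2 at 1.1.1.2]
3. s(s(q(pair(s(0), q(pair(s(s(a)), a))))))  →  s(s(q(pair(s(0), a))))   [R3 at 1.1.1.2]
4. s(s(q(pair(s(0), a))))  →  s(s(a))   [R3 at 1.1]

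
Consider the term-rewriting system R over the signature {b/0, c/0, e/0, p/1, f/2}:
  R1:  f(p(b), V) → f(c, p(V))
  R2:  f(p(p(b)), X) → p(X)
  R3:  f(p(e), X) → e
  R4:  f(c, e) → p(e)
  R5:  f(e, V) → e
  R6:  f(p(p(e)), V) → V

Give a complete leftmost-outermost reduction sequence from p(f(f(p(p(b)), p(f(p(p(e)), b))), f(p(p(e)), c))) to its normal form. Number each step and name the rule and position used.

p(p(c))

1. p(f(f(p(p(b)), p(f(p(p(e)), b))), f(p(p(e)), c)))  →  p(f(p(p(f(p(p(e)), b))), f(p(p(e)), c)))   [R2 at 1.1]
2. p(f(p(p(f(p(p(e)), b))), f(p(p(e)), c)))  →  p(f(p(p(b)), f(p(p(e)), c)))   [R6 at 1.1.1.1]
3. p(f(p(p(b)), f(p(p(e)), c)))  →  p(p(f(p(p(e)), c)))   [R2 at 1]
4. p(p(f(p(p(e)), c)))  →  p(p(c))   [R6 at 1.1]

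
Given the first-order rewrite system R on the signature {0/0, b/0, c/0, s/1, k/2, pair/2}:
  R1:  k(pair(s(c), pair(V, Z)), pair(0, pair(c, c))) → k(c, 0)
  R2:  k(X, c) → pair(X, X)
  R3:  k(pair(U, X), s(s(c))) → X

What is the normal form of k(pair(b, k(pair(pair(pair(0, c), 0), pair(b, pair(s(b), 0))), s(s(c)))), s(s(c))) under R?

1. k(pair(b, k(pair(pair(pair(0, c), 0), pair(b, pair(s(b), 0))), s(s(c)))), s(s(c)))  →  k(pair(pair(pair(0, c), 0), pair(b, pair(s(b), 0))), s(s(c)))   [R3 at ε]
2. k(pair(pair(pair(0, c), 0), pair(b, pair(s(b), 0))), s(s(c)))  →  pair(b, pair(s(b), 0))   [R3 at ε]

pair(b, pair(s(b), 0))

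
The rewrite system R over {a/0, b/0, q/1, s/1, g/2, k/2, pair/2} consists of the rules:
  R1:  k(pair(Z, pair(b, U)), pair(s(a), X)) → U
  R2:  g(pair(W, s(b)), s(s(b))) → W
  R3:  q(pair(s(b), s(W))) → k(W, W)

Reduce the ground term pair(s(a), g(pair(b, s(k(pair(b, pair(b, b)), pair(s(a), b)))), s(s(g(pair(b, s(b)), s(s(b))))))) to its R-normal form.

pair(s(a), b)

1. pair(s(a), g(pair(b, s(k(pair(b, pair(b, b)), pair(s(a), b)))), s(s(g(pair(b, s(b)), s(s(b)))))))  →  pair(s(a), g(pair(b, s(b)), s(s(g(pair(b, s(b)), s(s(b)))))))   [R1 at 2.1.2.1]
2. pair(s(a), g(pair(b, s(b)), s(s(g(pair(b, s(b)), s(s(b)))))))  →  pair(s(a), g(pair(b, s(b)), s(s(b))))   [R2 at 2.2.1.1]
3. pair(s(a), g(pair(b, s(b)), s(s(b))))  →  pair(s(a), b)   [R2 at 2]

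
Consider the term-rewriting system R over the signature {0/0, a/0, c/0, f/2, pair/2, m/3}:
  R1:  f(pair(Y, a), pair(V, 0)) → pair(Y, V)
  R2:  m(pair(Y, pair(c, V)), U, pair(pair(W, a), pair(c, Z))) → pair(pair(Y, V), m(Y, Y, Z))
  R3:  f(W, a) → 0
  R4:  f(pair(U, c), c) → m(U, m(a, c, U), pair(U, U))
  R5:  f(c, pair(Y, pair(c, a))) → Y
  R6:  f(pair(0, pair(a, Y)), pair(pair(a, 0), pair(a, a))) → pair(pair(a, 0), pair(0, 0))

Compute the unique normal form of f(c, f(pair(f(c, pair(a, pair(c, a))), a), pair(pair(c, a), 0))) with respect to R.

1. f(c, f(pair(f(c, pair(a, pair(c, a))), a), pair(pair(c, a), 0)))  →  f(c, pair(f(c, pair(a, pair(c, a))), pair(c, a)))   [R1 at 2]
2. f(c, pair(f(c, pair(a, pair(c, a))), pair(c, a)))  →  f(c, pair(a, pair(c, a)))   [R5 at ε]
3. f(c, pair(a, pair(c, a)))  →  a   [R5 at ε]

a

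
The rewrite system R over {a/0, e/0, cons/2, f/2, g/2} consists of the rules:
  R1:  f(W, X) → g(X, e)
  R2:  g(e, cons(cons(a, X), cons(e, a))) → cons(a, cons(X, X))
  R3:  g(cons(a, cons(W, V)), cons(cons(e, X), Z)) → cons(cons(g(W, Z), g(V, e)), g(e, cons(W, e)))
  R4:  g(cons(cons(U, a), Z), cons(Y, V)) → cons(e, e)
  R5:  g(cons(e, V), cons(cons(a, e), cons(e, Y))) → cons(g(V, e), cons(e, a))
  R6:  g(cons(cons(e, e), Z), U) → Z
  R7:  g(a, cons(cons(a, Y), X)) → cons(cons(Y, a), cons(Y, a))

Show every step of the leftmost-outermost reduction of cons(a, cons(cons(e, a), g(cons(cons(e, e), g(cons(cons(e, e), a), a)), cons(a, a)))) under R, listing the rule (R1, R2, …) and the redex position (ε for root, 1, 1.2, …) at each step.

cons(a, cons(cons(e, a), a))

1. cons(a, cons(cons(e, a), g(cons(cons(e, e), g(cons(cons(e, e), a), a)), cons(a, a))))  →  cons(a, cons(cons(e, a), g(cons(cons(e, e), a), a)))   [R6 at 2.2]
2. cons(a, cons(cons(e, a), g(cons(cons(e, e), a), a)))  →  cons(a, cons(cons(e, a), a))   [R6 at 2.2]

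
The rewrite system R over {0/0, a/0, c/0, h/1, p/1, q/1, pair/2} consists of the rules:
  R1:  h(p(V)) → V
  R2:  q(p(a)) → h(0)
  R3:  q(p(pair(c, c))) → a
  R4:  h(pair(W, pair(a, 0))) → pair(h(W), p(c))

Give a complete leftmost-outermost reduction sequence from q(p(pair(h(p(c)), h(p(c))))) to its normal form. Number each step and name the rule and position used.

1. q(p(pair(h(p(c)), h(p(c)))))  →  q(p(pair(c, h(p(c)))))   [R1 at 1.1.1]
2. q(p(pair(c, h(p(c)))))  →  q(p(pair(c, c)))   [R1 at 1.1.2]
3. q(p(pair(c, c)))  →  a   [R3 at ε]

a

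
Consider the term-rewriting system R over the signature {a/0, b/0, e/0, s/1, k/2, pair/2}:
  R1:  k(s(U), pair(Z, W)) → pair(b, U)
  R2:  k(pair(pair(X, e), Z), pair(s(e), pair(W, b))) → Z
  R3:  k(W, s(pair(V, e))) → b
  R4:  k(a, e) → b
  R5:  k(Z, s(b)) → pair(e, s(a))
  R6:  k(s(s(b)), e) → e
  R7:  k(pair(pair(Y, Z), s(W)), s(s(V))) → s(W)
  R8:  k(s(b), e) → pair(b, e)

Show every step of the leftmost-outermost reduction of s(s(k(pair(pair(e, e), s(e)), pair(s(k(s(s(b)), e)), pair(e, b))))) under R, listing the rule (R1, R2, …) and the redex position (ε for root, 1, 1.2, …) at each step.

1. s(s(k(pair(pair(e, e), s(e)), pair(s(k(s(s(b)), e)), pair(e, b)))))  →  s(s(k(pair(pair(e, e), s(e)), pair(s(e), pair(e, b)))))   [R6 at 1.1.2.1.1]
2. s(s(k(pair(pair(e, e), s(e)), pair(s(e), pair(e, b)))))  →  s(s(s(e)))   [R2 at 1.1]

s(s(s(e)))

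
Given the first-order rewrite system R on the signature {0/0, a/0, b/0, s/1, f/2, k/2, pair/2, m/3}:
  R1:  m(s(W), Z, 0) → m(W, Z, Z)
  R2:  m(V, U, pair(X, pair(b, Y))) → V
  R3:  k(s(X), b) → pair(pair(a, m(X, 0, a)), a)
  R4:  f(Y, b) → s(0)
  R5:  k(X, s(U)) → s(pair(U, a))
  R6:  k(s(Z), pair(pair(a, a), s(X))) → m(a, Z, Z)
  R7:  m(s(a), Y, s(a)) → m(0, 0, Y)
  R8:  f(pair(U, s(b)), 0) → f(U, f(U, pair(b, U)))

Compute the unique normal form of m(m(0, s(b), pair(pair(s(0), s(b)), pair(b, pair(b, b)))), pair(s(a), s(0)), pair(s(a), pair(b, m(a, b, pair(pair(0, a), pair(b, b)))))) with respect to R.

1. m(m(0, s(b), pair(pair(s(0), s(b)), pair(b, pair(b, b)))), pair(s(a), s(0)), pair(s(a), pair(b, m(a, b, pair(pair(0, a), pair(b, b))))))  →  m(0, s(b), pair(pair(s(0), s(b)), pair(b, pair(b, b))))   [R2 at ε]
2. m(0, s(b), pair(pair(s(0), s(b)), pair(b, pair(b, b))))  →  0   [R2 at ε]

0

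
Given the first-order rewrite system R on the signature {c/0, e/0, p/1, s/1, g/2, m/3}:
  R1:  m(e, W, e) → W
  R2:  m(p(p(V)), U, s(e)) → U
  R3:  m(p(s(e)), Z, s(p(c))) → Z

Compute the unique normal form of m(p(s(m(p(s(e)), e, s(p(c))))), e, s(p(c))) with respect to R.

1. m(p(s(m(p(s(e)), e, s(p(c))))), e, s(p(c)))  →  m(p(s(e)), e, s(p(c)))   [R3 at 1.1.1]
2. m(p(s(e)), e, s(p(c)))  →  e   [R3 at ε]

e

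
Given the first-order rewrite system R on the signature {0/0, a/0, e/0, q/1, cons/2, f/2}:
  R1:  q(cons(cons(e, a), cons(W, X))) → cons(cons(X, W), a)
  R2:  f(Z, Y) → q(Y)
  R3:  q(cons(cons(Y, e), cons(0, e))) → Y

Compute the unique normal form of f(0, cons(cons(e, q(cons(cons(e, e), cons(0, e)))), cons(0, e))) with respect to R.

1. f(0, cons(cons(e, q(cons(cons(e, e), cons(0, e)))), cons(0, e)))  →  q(cons(cons(e, q(cons(cons(e, e), cons(0, e)))), cons(0, e)))   [R2 at ε]
2. q(cons(cons(e, q(cons(cons(e, e), cons(0, e)))), cons(0, e)))  →  q(cons(cons(e, e), cons(0, e)))   [R3 at 1.1.2]
3. q(cons(cons(e, e), cons(0, e)))  →  e   [R3 at ε]

e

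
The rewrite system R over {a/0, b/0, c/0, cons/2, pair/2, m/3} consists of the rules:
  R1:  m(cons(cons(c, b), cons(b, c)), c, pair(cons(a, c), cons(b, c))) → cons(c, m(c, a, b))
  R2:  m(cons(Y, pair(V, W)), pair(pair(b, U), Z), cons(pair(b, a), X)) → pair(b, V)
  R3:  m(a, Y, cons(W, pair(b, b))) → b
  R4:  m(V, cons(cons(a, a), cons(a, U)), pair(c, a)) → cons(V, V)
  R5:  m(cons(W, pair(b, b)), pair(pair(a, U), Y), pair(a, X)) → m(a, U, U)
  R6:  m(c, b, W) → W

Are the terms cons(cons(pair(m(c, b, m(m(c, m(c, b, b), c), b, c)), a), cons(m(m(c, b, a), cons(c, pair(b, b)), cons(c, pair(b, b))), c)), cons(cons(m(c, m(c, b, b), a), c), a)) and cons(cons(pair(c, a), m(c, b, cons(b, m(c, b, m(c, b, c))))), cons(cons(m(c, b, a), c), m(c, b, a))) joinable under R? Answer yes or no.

yes — NF(t₁) = cons(cons(pair(c, a), cons(b, c)), cons(cons(a, c), a)), NF(t₂) = cons(cons(pair(c, a), cons(b, c)), cons(cons(a, c), a))

Reduce t₁ = cons(cons(pair(m(c, b, m(m(c, m(c, b, b), c), b, c)), a), cons(m(m(c, b, a), cons(c, pair(b, b)), cons(c, pair(b, b))), c)), cons(cons(m(c, m(c, b, b), a), c), a)):
1. cons(cons(pair(m(c, b, m(m(c, m(c, b, b), c), b, c)), a), cons(m(m(c, b, a), cons(c, pair(b, b)), cons(c, pair(b, b))), c)), cons(cons(m(c, m(c, b, b), a), c), a))  →  cons(cons(pair(m(m(c, m(c, b, b), c), b, c), a), cons(m(m(c, b, a), cons(c, pair(b, b)), cons(c, pair(b, b))), c)), cons(cons(m(c, m(c, b, b), a), c), a))   [R6 at 1.1.1]
2. cons(cons(pair(m(m(c, m(c, b, b), c), b, c), a), cons(m(m(c, b, a), cons(c, pair(b, b)), cons(c, pair(b, b))), c)), cons(cons(m(c, m(c, b, b), a), c), a))  →  cons(cons(pair(m(m(c, b, c), b, c), a), cons(m(m(c, b, a), cons(c, pair(b, b)), cons(c, pair(b, b))), c)), cons(cons(m(c, m(c, b, b), a), c), a))   [R6 at 1.1.1.1.2]
3. cons(cons(pair(m(m(c, b, c), b, c), a), cons(m(m(c, b, a), cons(c, pair(b, b)), cons(c, pair(b, b))), c)), cons(cons(m(c, m(c, b, b), a), c), a))  →  cons(cons(pair(m(c, b, c), a), cons(m(m(c, b, a), cons(c, pair(b, b)), cons(c, pair(b, b))), c)), cons(cons(m(c, m(c, b, b), a), c), a))   [R6 at 1.1.1.1]
4. cons(cons(pair(m(c, b, c), a), cons(m(m(c, b, a), cons(c, pair(b, b)), cons(c, pair(b, b))), c)), cons(cons(m(c, m(c, b, b), a), c), a))  →  cons(cons(pair(c, a), cons(m(m(c, b, a), cons(c, pair(b, b)), cons(c, pair(b, b))), c)), cons(cons(m(c, m(c, b, b), a), c), a))   [R6 at 1.1.1]
5. cons(cons(pair(c, a), cons(m(m(c, b, a), cons(c, pair(b, b)), cons(c, pair(b, b))), c)), cons(cons(m(c, m(c, b, b), a), c), a))  →  cons(cons(pair(c, a), cons(m(a, cons(c, pair(b, b)), cons(c, pair(b, b))), c)), cons(cons(m(c, m(c, b, b), a), c), a))   [R6 at 1.2.1.1]
6. cons(cons(pair(c, a), cons(m(a, cons(c, pair(b, b)), cons(c, pair(b, b))), c)), cons(cons(m(c, m(c, b, b), a), c), a))  →  cons(cons(pair(c, a), cons(b, c)), cons(cons(m(c, m(c, b, b), a), c), a))   [R3 at 1.2.1]
7. cons(cons(pair(c, a), cons(b, c)), cons(cons(m(c, m(c, b, b), a), c), a))  →  cons(cons(pair(c, a), cons(b, c)), cons(cons(m(c, b, a), c), a))   [R6 at 2.1.1.2]
8. cons(cons(pair(c, a), cons(b, c)), cons(cons(m(c, b, a), c), a))  →  cons(cons(pair(c, a), cons(b, c)), cons(cons(a, c), a))   [R6 at 2.1.1]

Reduce t₂ = cons(cons(pair(c, a), m(c, b, cons(b, m(c, b, m(c, b, c))))), cons(cons(m(c, b, a), c), m(c, b, a))):
1. cons(cons(pair(c, a), m(c, b, cons(b, m(c, b, m(c, b, c))))), cons(cons(m(c, b, a), c), m(c, b, a)))  →  cons(cons(pair(c, a), cons(b, m(c, b, m(c, b, c)))), cons(cons(m(c, b, a), c), m(c, b, a)))   [R6 at 1.2]
2. cons(cons(pair(c, a), cons(b, m(c, b, m(c, b, c)))), cons(cons(m(c, b, a), c), m(c, b, a)))  →  cons(cons(pair(c, a), cons(b, m(c, b, c))), cons(cons(m(c, b, a), c), m(c, b, a)))   [R6 at 1.2.2]
3. cons(cons(pair(c, a), cons(b, m(c, b, c))), cons(cons(m(c, b, a), c), m(c, b, a)))  →  cons(cons(pair(c, a), cons(b, c)), cons(cons(m(c, b, a), c), m(c, b, a)))   [R6 at 1.2.2]
4. cons(cons(pair(c, a), cons(b, c)), cons(cons(m(c, b, a), c), m(c, b, a)))  →  cons(cons(pair(c, a), cons(b, c)), cons(cons(a, c), m(c, b, a)))   [R6 at 2.1.1]
5. cons(cons(pair(c, a), cons(b, c)), cons(cons(a, c), m(c, b, a)))  →  cons(cons(pair(c, a), cons(b, c)), cons(cons(a, c), a))   [R6 at 2.2]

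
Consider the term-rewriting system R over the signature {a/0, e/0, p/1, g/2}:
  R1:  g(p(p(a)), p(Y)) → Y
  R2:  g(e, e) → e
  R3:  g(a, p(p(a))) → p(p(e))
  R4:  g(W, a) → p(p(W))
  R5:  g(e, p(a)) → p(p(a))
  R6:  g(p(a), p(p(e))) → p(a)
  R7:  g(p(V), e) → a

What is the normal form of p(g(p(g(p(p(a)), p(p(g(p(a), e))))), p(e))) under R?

1. p(g(p(g(p(p(a)), p(p(g(p(a), e))))), p(e)))  →  p(g(p(p(g(p(a), e))), p(e)))   [R1 at 1.1.1]
2. p(g(p(p(g(p(a), e))), p(e)))  →  p(g(p(p(a)), p(e)))   [R7 at 1.1.1.1]
3. p(g(p(p(a)), p(e)))  →  p(e)   [R1 at 1]

p(e)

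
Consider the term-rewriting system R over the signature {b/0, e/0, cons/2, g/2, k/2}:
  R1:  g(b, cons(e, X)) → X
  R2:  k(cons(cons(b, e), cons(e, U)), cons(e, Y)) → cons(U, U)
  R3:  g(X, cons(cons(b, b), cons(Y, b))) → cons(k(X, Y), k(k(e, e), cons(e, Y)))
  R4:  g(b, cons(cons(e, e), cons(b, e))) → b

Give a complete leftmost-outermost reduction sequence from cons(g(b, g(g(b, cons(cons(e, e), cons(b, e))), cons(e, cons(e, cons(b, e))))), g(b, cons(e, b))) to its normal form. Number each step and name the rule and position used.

1. cons(g(b, g(g(b, cons(cons(e, e), cons(b, e))), cons(e, cons(e, cons(b, e))))), g(b, cons(e, b)))  →  cons(g(b, g(b, cons(e, cons(e, cons(b, e))))), g(b, cons(e, b)))   [R4 at 1.2.1]
2. cons(g(b, g(b, cons(e, cons(e, cons(b, e))))), g(b, cons(e, b)))  →  cons(g(b, cons(e, cons(b, e))), g(b, cons(e, b)))   [R1 at 1.2]
3. cons(g(b, cons(e, cons(b, e))), g(b, cons(e, b)))  →  cons(cons(b, e), g(b, cons(e, b)))   [R1 at 1]
4. cons(cons(b, e), g(b, cons(e, b)))  →  cons(cons(b, e), b)   [R1 at 2]

cons(cons(b, e), b)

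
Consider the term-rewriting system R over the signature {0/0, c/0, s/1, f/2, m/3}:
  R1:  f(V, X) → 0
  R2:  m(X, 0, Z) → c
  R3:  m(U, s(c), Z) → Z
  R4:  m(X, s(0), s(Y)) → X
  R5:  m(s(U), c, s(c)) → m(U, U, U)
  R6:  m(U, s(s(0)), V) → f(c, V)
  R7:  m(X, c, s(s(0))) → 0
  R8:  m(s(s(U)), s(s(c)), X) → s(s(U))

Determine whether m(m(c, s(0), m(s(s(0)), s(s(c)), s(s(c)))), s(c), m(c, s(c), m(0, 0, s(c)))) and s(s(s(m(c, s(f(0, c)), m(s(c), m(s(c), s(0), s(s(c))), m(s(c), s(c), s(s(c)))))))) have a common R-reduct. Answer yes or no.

Reduce t₁ = m(m(c, s(0), m(s(s(0)), s(s(c)), s(s(c)))), s(c), m(c, s(c), m(0, 0, s(c)))):
1. m(m(c, s(0), m(s(s(0)), s(s(c)), s(s(c)))), s(c), m(c, s(c), m(0, 0, s(c))))  →  m(c, s(c), m(0, 0, s(c)))   [R3 at ε]
2. m(c, s(c), m(0, 0, s(c)))  →  m(0, 0, s(c))   [R3 at ε]
3. m(0, 0, s(c))  →  c   [R2 at ε]

Reduce t₂ = s(s(s(m(c, s(f(0, c)), m(s(c), m(s(c), s(0), s(s(c))), m(s(c), s(c), s(s(c)))))))):
1. s(s(s(m(c, s(f(0, c)), m(s(c), m(s(c), s(0), s(s(c))), m(s(c), s(c), s(s(c))))))))  →  s(s(s(m(c, s(0), m(s(c), m(s(c), s(0), s(s(c))), m(s(c), s(c), s(s(c))))))))   [R1 at 1.1.1.2.1]
2. s(s(s(m(c, s(0), m(s(c), m(s(c), s(0), s(s(c))), m(s(c), s(c), s(s(c))))))))  →  s(s(s(m(c, s(0), m(s(c), s(c), m(s(c), s(c), s(s(c))))))))   [R4 at 1.1.1.3.2]
3. s(s(s(m(c, s(0), m(s(c), s(c), m(s(c), s(c), s(s(c))))))))  →  s(s(s(m(c, s(0), m(s(c), s(c), s(s(c)))))))   [R3 at 1.1.1.3]
4. s(s(s(m(c, s(0), m(s(c), s(c), s(s(c)))))))  →  s(s(s(m(c, s(0), s(s(c))))))   [R3 at 1.1.1.3]
5. s(s(s(m(c, s(0), s(s(c))))))  →  s(s(s(c)))   [R4 at 1.1.1]

no — NF(t₁) = c, NF(t₂) = s(s(s(c)))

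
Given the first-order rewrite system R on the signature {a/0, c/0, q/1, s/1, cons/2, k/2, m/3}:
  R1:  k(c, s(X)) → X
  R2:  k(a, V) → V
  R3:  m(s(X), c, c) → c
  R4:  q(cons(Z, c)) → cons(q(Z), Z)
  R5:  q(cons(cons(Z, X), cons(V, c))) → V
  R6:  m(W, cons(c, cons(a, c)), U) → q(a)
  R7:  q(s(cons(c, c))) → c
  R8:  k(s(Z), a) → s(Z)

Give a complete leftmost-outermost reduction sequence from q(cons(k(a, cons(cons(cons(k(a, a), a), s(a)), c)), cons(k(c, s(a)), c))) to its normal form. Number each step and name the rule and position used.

1. q(cons(k(a, cons(cons(cons(k(a, a), a), s(a)), c)), cons(k(c, s(a)), c)))  →  q(cons(cons(cons(cons(k(a, a), a), s(a)), c), cons(k(c, s(a)), c)))   [R2 at 1.1]
2. q(cons(cons(cons(cons(k(a, a), a), s(a)), c), cons(k(c, s(a)), c)))  →  k(c, s(a))   [R5 at ε]
3. k(c, s(a))  →  a   [R1 at ε]

a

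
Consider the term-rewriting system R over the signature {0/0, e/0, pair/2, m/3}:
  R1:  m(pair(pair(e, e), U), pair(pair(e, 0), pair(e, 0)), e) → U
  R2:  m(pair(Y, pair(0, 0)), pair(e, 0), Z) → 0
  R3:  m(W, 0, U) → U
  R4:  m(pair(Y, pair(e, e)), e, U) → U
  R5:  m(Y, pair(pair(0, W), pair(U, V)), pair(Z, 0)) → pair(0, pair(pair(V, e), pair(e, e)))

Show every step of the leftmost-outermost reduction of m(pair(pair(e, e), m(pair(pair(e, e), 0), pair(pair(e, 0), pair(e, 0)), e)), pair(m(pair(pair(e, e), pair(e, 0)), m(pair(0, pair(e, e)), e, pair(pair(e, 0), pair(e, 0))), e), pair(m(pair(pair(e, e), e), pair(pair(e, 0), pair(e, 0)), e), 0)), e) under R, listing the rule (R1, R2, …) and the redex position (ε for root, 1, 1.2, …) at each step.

1. m(pair(pair(e, e), m(pair(pair(e, e), 0), pair(pair(e, 0), pair(e, 0)), e)), pair(m(pair(pair(e, e), pair(e, 0)), m(pair(0, pair(e, e)), e, pair(pair(e, 0), pair(e, 0))), e), pair(m(pair(pair(e, e), e), pair(pair(e, 0), pair(e, 0)), e), 0)), e)  →  m(pair(pair(e, e), 0), pair(m(pair(pair(e, e), pair(e, 0)), m(pair(0, pair(e, e)), e, pair(pair(e, 0), pair(e, 0))), e), pair(m(pair(pair(e, e), e), pair(pair(e, 0), pair(e, 0)), e), 0)), e)   [R1 at 1.2]
2. m(pair(pair(e, e), 0), pair(m(pair(pair(e, e), pair(e, 0)), m(pair(0, pair(e, e)), e, pair(pair(e, 0), pair(e, 0))), e), pair(m(pair(pair(e, e), e), pair(pair(e, 0), pair(e, 0)), e), 0)), e)  →  m(pair(pair(e, e), 0), pair(m(pair(pair(e, e), pair(e, 0)), pair(pair(e, 0), pair(e, 0)), e), pair(m(pair(pair(e, e), e), pair(pair(e, 0), pair(e, 0)), e), 0)), e)   [R4 at 2.1.2]
3. m(pair(pair(e, e), 0), pair(m(pair(pair(e, e), pair(e, 0)), pair(pair(e, 0), pair(e, 0)), e), pair(m(pair(pair(e, e), e), pair(pair(e, 0), pair(e, 0)), e), 0)), e)  →  m(pair(pair(e, e), 0), pair(pair(e, 0), pair(m(pair(pair(e, e), e), pair(pair(e, 0), pair(e, 0)), e), 0)), e)   [R1 at 2.1]
4. m(pair(pair(e, e), 0), pair(pair(e, 0), pair(m(pair(pair(e, e), e), pair(pair(e, 0), pair(e, 0)), e), 0)), e)  →  m(pair(pair(e, e), 0), pair(pair(e, 0), pair(e, 0)), e)   [R1 at 2.2.1]
5. m(pair(pair(e, e), 0), pair(pair(e, 0), pair(e, 0)), e)  →  0   [R1 at ε]

0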